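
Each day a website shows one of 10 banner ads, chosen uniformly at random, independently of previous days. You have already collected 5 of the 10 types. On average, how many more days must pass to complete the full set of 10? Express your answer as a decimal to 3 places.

22.833

Starting from 5 distinct types, each trial gives a new one with probability (10−i)/10 when i types are held, so the wait for the next new type is 10/(10−i).
E = 10/5 + 10/4 + 10/3 + 10/2 + 10/1 = 137/6 ≈ 22.833.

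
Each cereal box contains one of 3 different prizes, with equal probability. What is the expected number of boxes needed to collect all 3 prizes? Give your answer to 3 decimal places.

5.500

After i distinct types are collected, each trial gives a new one with probability (3−i)/3, so the expected wait for the next new type is 3/(3−i).
E = 3/3 + 3/2 + 3/1 = 11/2 ≈ 5.500.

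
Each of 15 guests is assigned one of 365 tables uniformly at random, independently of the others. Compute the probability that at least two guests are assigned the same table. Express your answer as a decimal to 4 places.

0.2529

It's easier to compute the probability that all 15 are distinct.
P(all distinct) = 365/365 · 364/365 · ··· · 351/365 ≈ 0.7471.
So the probability of at least one match is 1 − 0.7471 = 0.2529.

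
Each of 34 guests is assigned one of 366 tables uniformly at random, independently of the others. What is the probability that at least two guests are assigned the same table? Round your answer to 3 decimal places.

It's easier to compute the probability that all 34 are distinct.
P(all distinct) = 366/366 · 365/366 · ··· · 333/366 ≈ 0.206.
So the probability of at least one match is 1 − 0.206 = 0.794.

0.794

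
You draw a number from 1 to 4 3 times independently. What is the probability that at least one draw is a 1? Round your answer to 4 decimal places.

P(no draw is a 1) = (3/4)^3 ≈ 0.4219.
P(at least one) = 1 − 0.4219 = 0.5781.

0.5781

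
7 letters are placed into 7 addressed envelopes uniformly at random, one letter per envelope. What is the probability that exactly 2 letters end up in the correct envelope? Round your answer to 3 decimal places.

0.183

Choose which 2 of the 7 are fixed: C(7,2) = 21 ways.
The remaining 5 must have no fixed point: D(5) = 44.
P = 21·44/5040 = 11/60 ≈ 0.183.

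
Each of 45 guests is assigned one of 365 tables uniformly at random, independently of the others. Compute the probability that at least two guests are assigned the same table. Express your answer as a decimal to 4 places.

It's easier to compute the probability that all 45 are distinct.
P(all distinct) = 365/365 · 364/365 · ··· · 321/365 ≈ 0.0590.
So the probability of at least one match is 1 − 0.0590 = 0.9410.

0.9410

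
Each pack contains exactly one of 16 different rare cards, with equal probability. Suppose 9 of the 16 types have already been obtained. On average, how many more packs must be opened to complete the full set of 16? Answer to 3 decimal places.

Starting from 9 distinct types, each trial gives a new one with probability (16−i)/16 when i types are held, so the wait for the next new type is 16/(16−i).
E = 16/7 + 16/6 + 16/5 + 16/4 + 16/3 + 16/2 + 16/1 = 1452/35 ≈ 41.486.

41.486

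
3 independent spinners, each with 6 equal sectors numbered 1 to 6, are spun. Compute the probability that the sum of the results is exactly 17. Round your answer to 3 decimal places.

0.014

There are 6^3 = 216 equally likely outcomes.
The number of ordered 3-tuples from {1,…,6} summing to 17 is 3.
P(sum = 17) = 3/216 = 1/72 ≈ 0.014.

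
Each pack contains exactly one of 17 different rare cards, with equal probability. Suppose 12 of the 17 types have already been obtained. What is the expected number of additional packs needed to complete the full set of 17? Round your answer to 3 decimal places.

Starting from 12 distinct types, each trial gives a new one with probability (17−i)/17 when i types are held, so the wait for the next new type is 17/(17−i).
E = 17/5 + 17/4 + 17/3 + 17/2 + 17/1 = 2329/60 ≈ 38.817.

38.817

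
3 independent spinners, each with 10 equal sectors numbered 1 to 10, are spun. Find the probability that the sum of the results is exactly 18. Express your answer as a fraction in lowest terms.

There are 10^3 = 1000 equally likely outcomes.
The number of ordered 3-tuples from {1,…,10} summing to 18 is 73.
P(sum = 18) = 73/1000.

73/1000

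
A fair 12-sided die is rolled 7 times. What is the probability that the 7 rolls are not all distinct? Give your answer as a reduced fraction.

P(all 7 different) = 12/12 · 11/12 · ··· · 6/12 = 385/3456.
P(at least two equal) = 1 − 385/3456 = 3071/3456.

3071/3456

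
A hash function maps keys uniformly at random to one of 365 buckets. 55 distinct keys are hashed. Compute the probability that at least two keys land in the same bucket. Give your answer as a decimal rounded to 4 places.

It's easier to compute the probability that all 55 are distinct.
P(all distinct) = 365/365 · 364/365 · ··· · 311/365 ≈ 0.0137.
So the probability of at least one match is 1 − 0.0137 = 0.9863.

0.9863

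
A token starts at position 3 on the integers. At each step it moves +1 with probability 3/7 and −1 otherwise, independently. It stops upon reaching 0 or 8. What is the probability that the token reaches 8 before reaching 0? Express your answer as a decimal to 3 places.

Let r = q/p = (4/7)/(3/7) = 4/3. The recurrence P(i) = p·P(i+1) + q·P(i−1) with P(0)=0, P(8)=1 gives P(i) = (1 − r^i)/(1 − r^8).
P(3) = (1 − (4/3)^3) / (1 − (4/3)^8) = 8991/58975 ≈ 0.152.

0.152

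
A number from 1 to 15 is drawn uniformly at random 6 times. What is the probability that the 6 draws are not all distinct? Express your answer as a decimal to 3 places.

P(all 6 different) = 15/15 · 14/15 · ··· · 10/15 ≈ 0.316.
P(at least two equal) = 1 − 0.316 = 0.684.

0.684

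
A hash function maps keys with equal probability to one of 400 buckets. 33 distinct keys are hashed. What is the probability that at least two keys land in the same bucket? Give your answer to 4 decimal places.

It's easier to compute the probability that all 33 are distinct.
P(all distinct) = 400/400 · 399/400 · ··· · 368/400 ≈ 0.2574.
So the probability of at least one match is 1 − 0.2574 = 0.7426.

0.7426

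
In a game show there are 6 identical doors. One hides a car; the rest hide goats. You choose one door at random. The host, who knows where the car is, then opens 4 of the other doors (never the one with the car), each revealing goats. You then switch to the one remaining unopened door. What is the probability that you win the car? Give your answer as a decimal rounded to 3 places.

0.833

Your original door holds the car with probability 1/6, so the other 5 collectively hold it with probability 5/6.
The host can always find 4 empty doors to open, so the reveals don't change that 5/6; it is now spread over the 1 remaining unopened door.
P(win by switching) = (5/6) · (1/1) = 5/6 ≈ 0.833.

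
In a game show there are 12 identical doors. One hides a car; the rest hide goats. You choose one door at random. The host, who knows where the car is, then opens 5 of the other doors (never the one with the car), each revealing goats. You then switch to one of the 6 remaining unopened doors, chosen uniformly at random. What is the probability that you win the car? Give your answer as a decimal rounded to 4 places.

Your original door holds the car with probability 1/12, so the other 11 collectively hold it with probability 11/12.
The host can always find 5 empty doors to open, so the reveals don't change that 11/12; it is now spread over the 6 remaining unopened doors.
P(win by switching) = (11/12) · (1/6) = 11/72 ≈ 0.1528.

0.1528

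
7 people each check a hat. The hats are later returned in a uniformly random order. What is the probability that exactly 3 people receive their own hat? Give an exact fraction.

1/16

Choose which 3 of the 7 are fixed: C(7,3) = 35 ways.
The remaining 4 must have no fixed point: D(4) = 9.
P = 35·9/5040 = 1/16.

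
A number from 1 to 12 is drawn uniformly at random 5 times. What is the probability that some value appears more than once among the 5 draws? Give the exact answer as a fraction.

P(all 5 different) = 12/12 · 11/12 · ··· · 8/12 = 55/144.
P(at least two equal) = 1 − 55/144 = 89/144.

89/144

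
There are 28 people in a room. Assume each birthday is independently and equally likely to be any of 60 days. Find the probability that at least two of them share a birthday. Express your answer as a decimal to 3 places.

It's easier to compute the probability that all 28 are distinct.
P(all distinct) = 60/60 · 59/60 · ··· · 33/60 ≈ 0.001.
So the probability of at least one match is 1 − 0.001 = 0.999.

0.999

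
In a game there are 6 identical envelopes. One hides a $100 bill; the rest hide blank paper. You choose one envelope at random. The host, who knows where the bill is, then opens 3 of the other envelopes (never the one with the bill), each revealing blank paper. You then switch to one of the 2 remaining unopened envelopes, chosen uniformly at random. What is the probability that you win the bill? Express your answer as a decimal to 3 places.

0.417

Your original envelope holds the bill with probability 1/6, so the other 5 collectively hold it with probability 5/6.
The host can always find 3 empty envelopes to open, so the reveals don't change that 5/6; it is now spread over the 2 remaining unopened envelopes.
P(win by switching) = (5/6) · (1/2) = 5/12 ≈ 0.417.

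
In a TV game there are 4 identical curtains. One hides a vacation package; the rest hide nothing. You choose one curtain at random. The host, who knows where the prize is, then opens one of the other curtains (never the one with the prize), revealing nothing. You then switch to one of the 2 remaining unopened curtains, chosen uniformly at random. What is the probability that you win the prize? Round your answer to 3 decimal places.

0.375

Your original curtain holds the prize with probability 1/4, so the other 3 collectively hold it with probability 3/4.
The host can always find an empty curtain to open, so this doesn't change that 3/4; it is now spread over the 2 remaining unopened curtains.
P(win by switching) = (3/4) · (1/2) = 3/8 ≈ 0.375.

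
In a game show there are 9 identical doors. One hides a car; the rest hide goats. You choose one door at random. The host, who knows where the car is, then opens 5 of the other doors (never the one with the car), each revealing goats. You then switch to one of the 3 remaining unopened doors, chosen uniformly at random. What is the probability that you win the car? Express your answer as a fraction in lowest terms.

8/27

Your original door holds the car with probability 1/9, so the other 8 collectively hold it with probability 8/9.
The host can always find 5 empty doors to open, so the reveals don't change that 8/9; it is now spread over the 3 remaining unopened doors.
P(win by switching) = (8/9) · (1/3) = 8/27.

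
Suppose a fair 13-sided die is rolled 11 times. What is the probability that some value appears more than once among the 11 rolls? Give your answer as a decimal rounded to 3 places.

0.998

P(all 11 different) = 13/13 · 12/13 · ··· · 3/13 ≈ 0.002.
P(at least two equal) = 1 − 0.002 = 0.998.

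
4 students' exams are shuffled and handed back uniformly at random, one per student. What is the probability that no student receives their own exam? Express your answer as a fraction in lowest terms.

3/8

This is the derangement probability: permutations of 4 with no fixed point.
D(4) = 4! · (1 − 1/1! + 1/2! − ··· + (−1)^4/4!) = 9.
P = 9/24 = 3/8.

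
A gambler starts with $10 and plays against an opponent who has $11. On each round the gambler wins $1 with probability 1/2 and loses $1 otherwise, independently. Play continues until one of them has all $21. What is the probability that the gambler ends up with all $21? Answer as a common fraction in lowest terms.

With a fair step, P(i) = ½P(i−1) + ½P(i+1) with P(0)=0, P(21)=1 has the linear solution P(i) = i/21.
P(10) = 10/21.

10/21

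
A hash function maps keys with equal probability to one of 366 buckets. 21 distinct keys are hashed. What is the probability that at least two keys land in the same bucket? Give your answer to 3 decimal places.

0.443

It's easier to compute the probability that all 21 are distinct.
P(all distinct) = 366/366 · 365/366 · ··· · 346/366 ≈ 0.557.
So the probability of at least one match is 1 − 0.557 = 0.443.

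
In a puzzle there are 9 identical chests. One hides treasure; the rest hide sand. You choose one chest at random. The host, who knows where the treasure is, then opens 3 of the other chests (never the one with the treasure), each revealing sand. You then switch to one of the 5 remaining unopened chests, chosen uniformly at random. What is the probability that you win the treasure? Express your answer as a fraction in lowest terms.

Your original chest holds the treasure with probability 1/9, so the other 8 collectively hold it with probability 8/9.
The host can always find 3 empty chests to open, so the reveals don't change that 8/9; it is now spread over the 5 remaining unopened chests.
P(win by switching) = (8/9) · (1/5) = 8/45.

8/45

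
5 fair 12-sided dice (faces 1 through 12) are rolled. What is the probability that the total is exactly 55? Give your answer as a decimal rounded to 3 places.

0.001

There are 12^5 = 248832 equally likely outcomes.
The number of ordered 5-tuples from {1,…,12} summing to 55 is 126.
P(sum = 55) = 126/248832 = 7/13824 ≈ 0.001.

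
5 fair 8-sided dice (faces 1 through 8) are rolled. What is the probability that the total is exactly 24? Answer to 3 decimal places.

0.073

There are 8^5 = 32768 equally likely outcomes.
The number of ordered 5-tuples from {1,…,8} summing to 24 is 2380.
P(sum = 24) = 2380/32768 = 595/8192 ≈ 0.073.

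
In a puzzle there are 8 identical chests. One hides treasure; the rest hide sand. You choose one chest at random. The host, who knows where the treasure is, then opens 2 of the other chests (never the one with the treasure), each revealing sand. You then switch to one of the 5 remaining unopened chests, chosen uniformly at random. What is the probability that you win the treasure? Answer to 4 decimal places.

0.1750

Your original chest holds the treasure with probability 1/8, so the other 7 collectively hold it with probability 7/8.
The host can always find 2 empty chests to open, so the reveals don't change that 7/8; it is now spread over the 5 remaining unopened chests.
P(win by switching) = (7/8) · (1/5) = 7/40 ≈ 0.1750.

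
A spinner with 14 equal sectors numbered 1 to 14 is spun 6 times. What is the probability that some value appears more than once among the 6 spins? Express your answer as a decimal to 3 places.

0.713

P(all 6 different) = 14/14 · 13/14 · ··· · 9/14 ≈ 0.287.
P(at least two equal) = 1 − 0.287 = 0.713.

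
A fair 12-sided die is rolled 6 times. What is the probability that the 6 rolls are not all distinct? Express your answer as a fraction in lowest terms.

1343/1728

P(all 6 different) = 12/12 · 11/12 · ··· · 7/12 = 385/1728.
P(at least two equal) = 1 − 385/1728 = 1343/1728.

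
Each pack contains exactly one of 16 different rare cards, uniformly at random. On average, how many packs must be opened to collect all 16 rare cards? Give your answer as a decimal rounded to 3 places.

54.092

After i distinct types are collected, each trial gives a new one with probability (16−i)/16, so the expected wait for the next new type is 16/(16−i).
E = 16/16 + 16/15 + 16/14 + 16/13 + 16/12 + 16/11 + 16/10 + 16/9 + 16/8 + 16/7 + 16/6 + 16/5 + 16/4 + 16/3 + 16/2 + 16/1 = 2436559/45045 ≈ 54.092.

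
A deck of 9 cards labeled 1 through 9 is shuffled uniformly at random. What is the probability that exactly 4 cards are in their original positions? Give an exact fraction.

11/720

Choose which 4 of the 9 are fixed: C(9,4) = 126 ways.
The remaining 5 must have no fixed point: D(5) = 44.
P = 126·44/362880 = 11/720.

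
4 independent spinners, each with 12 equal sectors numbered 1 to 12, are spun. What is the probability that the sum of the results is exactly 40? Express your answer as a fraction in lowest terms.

There are 12^4 = 20736 equally likely outcomes.
The number of ordered 4-tuples from {1,…,12} summing to 40 is 165.
P(sum = 40) = 165/20736 = 55/6912.

55/6912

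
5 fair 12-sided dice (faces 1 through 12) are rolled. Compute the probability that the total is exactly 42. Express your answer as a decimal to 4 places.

0.0252

There are 12^5 = 248832 equally likely outcomes.
The number of ordered 5-tuples from {1,…,12} summing to 42 is 6265.
P(sum = 42) = 6265/248832 ≈ 0.0252.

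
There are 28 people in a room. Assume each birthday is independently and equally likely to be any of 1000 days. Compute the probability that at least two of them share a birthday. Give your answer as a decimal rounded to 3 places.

0.317

It's easier to compute the probability that all 28 are distinct.
P(all distinct) = 1000/1000 · 999/1000 · ··· · 973/1000 ≈ 0.683.
So the probability of at least one match is 1 − 0.683 = 0.317.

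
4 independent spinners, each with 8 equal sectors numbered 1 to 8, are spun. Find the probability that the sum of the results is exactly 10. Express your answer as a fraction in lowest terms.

21/1024

There are 8^4 = 4096 equally likely outcomes.
The number of ordered 4-tuples from {1,…,8} summing to 10 is 84.
P(sum = 10) = 84/4096 = 21/1024.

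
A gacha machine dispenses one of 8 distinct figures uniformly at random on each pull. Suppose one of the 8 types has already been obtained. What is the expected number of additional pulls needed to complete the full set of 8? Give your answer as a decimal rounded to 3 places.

Starting from 1 distinct type, each trial gives a new one with probability (8−i)/8 when i types are held, so the wait for the next new type is 8/(8−i).
E = 8/7 + 8/6 + 8/5 + 8/4 + 8/3 + 8/2 + 8/1 = 726/35 ≈ 20.743.

20.743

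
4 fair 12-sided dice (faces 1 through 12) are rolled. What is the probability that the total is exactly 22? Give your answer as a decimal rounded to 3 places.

There are 12^4 = 20736 equally likely outcomes.
The number of ordered 4-tuples from {1,…,12} summing to 22 is 994.
P(sum = 22) = 994/20736 = 497/10368 ≈ 0.048.

0.048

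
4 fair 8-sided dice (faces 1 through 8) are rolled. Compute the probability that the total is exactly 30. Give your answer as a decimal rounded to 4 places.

There are 8^4 = 4096 equally likely outcomes.
The number of ordered 4-tuples from {1,…,8} summing to 30 is 10.
P(sum = 30) = 10/4096 = 5/2048 ≈ 0.0024.

0.0024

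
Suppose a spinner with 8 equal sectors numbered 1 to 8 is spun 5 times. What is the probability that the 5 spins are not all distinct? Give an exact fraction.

P(all 5 different) = 8/8 · 7/8 · ··· · 4/8 = 105/512.
P(at least two equal) = 1 − 105/512 = 407/512.

407/512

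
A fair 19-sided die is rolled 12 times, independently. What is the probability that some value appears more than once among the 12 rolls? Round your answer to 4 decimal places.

P(all 12 different) = 19/19 · 18/19 · ··· · 8/19 ≈ 0.0109.
P(at least two equal) = 1 − 0.0109 = 0.9891.

0.9891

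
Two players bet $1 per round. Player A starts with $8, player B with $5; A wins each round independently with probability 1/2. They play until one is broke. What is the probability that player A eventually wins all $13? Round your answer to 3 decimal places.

0.615

With a fair step, P(i) = ½P(i−1) + ½P(i+1) with P(0)=0, P(13)=1 has the linear solution P(i) = i/13.
P(8) = 8/13 ≈ 0.615.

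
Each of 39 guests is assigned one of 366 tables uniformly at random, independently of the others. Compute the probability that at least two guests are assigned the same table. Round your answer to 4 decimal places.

It's easier to compute the probability that all 39 are distinct.
P(all distinct) = 366/366 · 365/366 · ··· · 328/366 ≈ 0.1225.
So the probability of at least one match is 1 − 0.1225 = 0.8775.

0.8775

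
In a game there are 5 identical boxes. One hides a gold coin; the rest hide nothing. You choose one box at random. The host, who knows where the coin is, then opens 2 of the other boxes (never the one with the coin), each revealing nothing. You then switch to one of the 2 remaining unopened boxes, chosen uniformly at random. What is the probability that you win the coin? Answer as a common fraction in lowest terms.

Your original box holds the coin with probability 1/5, so the other 4 collectively hold it with probability 4/5.
The host can always find 2 empty boxes to open, so the reveals don't change that 4/5; it is now spread over the 2 remaining unopened boxes.
P(win by switching) = (4/5) · (1/2) = 2/5.

2/5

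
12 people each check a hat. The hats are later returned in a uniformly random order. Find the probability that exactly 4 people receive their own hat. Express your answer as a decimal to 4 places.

Choose which 4 of the 12 are fixed: C(12,4) = 495 ways.
The remaining 8 must have no fixed point: D(8) = 14833.
P = 495·14833/479001600 = 2119/138240 ≈ 0.0153.

0.0153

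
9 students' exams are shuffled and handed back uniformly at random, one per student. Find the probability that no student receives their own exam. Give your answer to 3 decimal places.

0.368

This is the derangement probability: permutations of 9 with no fixed point.
D(9) = 9! · (1 − 1/1! + 1/2! − ··· + (−1)^9/9!) = 133496.
P = 133496/362880 = 16687/45360 ≈ 0.368.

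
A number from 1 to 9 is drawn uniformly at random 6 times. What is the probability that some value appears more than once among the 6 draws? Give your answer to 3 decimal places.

P(all 6 different) = 9/9 · 8/9 · ··· · 4/9 ≈ 0.114.
P(at least two equal) = 1 − 0.114 = 0.886.

0.886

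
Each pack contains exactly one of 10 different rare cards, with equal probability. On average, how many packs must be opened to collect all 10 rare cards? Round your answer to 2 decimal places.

After i distinct types are collected, each trial gives a new one with probability (10−i)/10, so the expected wait for the next new type is 10/(10−i).
E = 10/10 + 10/9 + 10/8 + 10/7 + 10/6 + 10/5 + 10/4 + 10/3 + 10/2 + 10/1 = 7381/252 ≈ 29.29.

29.29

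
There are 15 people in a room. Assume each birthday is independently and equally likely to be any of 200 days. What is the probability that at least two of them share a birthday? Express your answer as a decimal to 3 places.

0.416

It's easier to compute the probability that all 15 are distinct.
P(all distinct) = 200/200 · 199/200 · ··· · 186/200 ≈ 0.584.
So the probability of at least one match is 1 − 0.584 = 0.416.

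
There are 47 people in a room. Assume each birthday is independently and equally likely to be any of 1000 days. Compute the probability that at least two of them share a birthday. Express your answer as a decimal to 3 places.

It's easier to compute the probability that all 47 are distinct.
P(all distinct) = 1000/1000 · 999/1000 · ··· · 954/1000 ≈ 0.333.
So the probability of at least one match is 1 − 0.333 = 0.667.

0.667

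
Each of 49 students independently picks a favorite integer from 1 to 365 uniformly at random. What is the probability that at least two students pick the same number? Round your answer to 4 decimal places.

It's easier to compute the probability that all 49 are distinct.
P(all distinct) = 365/365 · 364/365 · ··· · 317/365 ≈ 0.0342.
So the probability of at least one match is 1 − 0.0342 = 0.9658.

0.9658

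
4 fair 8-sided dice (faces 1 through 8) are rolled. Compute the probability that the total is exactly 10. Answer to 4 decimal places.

0.0205

There are 8^4 = 4096 equally likely outcomes.
The number of ordered 4-tuples from {1,…,8} summing to 10 is 84.
P(sum = 10) = 84/4096 = 21/1024 ≈ 0.0205.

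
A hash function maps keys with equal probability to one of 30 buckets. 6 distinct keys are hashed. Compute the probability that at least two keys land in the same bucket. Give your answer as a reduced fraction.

1861/4500

It's easier to compute the probability that all 6 are distinct.
P(all distinct) = 30/30 · 29/30 · ··· · 25/30 = 2639/4500.
So the probability of at least one match is 1 − 2639/4500 = 1861/4500.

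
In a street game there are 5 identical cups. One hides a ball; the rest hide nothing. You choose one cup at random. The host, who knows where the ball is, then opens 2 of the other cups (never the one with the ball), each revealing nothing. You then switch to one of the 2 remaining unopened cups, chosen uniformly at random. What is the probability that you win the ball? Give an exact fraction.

2/5

Your original cup holds the ball with probability 1/5, so the other 4 collectively hold it with probability 4/5.
The host can always find 2 empty cups to open, so the reveals don't change that 4/5; it is now spread over the 2 remaining unopened cups.
P(win by switching) = (4/5) · (1/2) = 2/5.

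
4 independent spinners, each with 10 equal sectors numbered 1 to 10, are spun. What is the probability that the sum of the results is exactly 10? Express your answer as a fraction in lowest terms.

There are 10^4 = 10000 equally likely outcomes.
The number of ordered 4-tuples from {1,…,10} summing to 10 is 84.
P(sum = 10) = 84/10000 = 21/2500.

21/2500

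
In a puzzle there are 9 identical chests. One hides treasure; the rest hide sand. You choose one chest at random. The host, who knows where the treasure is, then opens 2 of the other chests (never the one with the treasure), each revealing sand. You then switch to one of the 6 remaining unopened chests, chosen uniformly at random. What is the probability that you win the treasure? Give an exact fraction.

Your original chest holds the treasure with probability 1/9, so the other 8 collectively hold it with probability 8/9.
The host can always find 2 empty chests to open, so the reveals don't change that 8/9; it is now spread over the 6 remaining unopened chests.
P(win by switching) = (8/9) · (1/6) = 4/27.

4/27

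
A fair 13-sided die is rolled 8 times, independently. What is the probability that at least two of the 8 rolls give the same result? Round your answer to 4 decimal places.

0.9364

P(all 8 different) = 13/13 · 12/13 · ··· · 6/13 ≈ 0.0636.
P(at least two equal) = 1 − 0.0636 = 0.9364.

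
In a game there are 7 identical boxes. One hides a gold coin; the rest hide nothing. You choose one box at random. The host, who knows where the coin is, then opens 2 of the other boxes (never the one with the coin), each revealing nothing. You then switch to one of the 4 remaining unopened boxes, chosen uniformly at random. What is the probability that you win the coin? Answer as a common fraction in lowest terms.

Your original box holds the coin with probability 1/7, so the other 6 collectively hold it with probability 6/7.
The host can always find 2 empty boxes to open, so the reveals don't change that 6/7; it is now spread over the 4 remaining unopened boxes.
P(win by switching) = (6/7) · (1/4) = 3/14.

3/14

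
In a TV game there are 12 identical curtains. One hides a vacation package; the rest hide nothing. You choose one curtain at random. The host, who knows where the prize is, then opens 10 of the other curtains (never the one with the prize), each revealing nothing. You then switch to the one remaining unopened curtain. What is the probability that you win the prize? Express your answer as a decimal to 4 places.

Your original curtain holds the prize with probability 1/12, so the other 11 collectively hold it with probability 11/12.
The host can always find 10 empty curtains to open, so the reveals don't change that 11/12; it is now spread over the 1 remaining unopened curtain.
P(win by switching) = (11/12) · (1/1) = 11/12 ≈ 0.9167.

0.9167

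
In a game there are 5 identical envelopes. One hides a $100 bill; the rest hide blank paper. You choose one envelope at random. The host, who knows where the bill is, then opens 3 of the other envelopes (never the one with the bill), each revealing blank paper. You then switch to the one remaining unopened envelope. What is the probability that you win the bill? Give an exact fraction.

4/5

Your original envelope holds the bill with probability 1/5, so the other 4 collectively hold it with probability 4/5.
The host can always find 3 empty envelopes to open, so the reveals don't change that 4/5; it is now spread over the 1 remaining unopened envelope.
P(win by switching) = (4/5) · (1/1) = 4/5.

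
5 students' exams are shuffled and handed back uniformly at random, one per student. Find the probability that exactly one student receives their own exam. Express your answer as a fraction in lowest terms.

3/8

Choose which one is fixed: C(5,1) = 5 ways.
The remaining 4 must have no fixed point: D(4) = 9.
P = 5·9/120 = 3/8.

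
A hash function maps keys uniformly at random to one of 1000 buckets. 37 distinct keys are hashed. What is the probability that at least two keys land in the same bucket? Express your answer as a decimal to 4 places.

0.4905

It's easier to compute the probability that all 37 are distinct.
P(all distinct) = 1000/1000 · 999/1000 · ··· · 964/1000 ≈ 0.5095.
So the probability of at least one match is 1 − 0.5095 = 0.4905.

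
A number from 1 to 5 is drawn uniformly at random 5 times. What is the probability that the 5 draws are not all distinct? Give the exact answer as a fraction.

P(all 5 different) = 5/5 · 4/5 · ··· · 1/5 = 24/625.
P(at least two equal) = 1 − 24/625 = 601/625.

601/625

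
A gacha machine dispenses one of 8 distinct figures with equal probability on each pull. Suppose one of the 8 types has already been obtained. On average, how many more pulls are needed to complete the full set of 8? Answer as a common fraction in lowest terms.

Starting from 1 distinct type, each trial gives a new one with probability (8−i)/8 when i types are held, so the wait for the next new type is 8/(8−i).
E = 8/7 + 8/6 + 8/5 + 8/4 + 8/3 + 8/2 + 8/1 = 726/35.

726/35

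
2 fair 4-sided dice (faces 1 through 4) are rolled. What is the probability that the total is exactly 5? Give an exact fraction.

There are 4^2 = 16 equally likely outcomes.
The number of ordered 2-tuples from {1,…,4} summing to 5 is 4.
P(sum = 5) = 4/16 = 1/4.

1/4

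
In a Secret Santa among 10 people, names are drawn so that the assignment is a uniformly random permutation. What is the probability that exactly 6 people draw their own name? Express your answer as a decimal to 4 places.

0.0005

Choose which 6 of the 10 are fixed: C(10,6) = 210 ways.
The remaining 4 must have no fixed point: D(4) = 9.
P = 210·9/3628800 = 1/1920 ≈ 0.0005.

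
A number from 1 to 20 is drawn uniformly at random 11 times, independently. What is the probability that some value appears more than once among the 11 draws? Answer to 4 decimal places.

P(all 11 different) = 20/20 · 19/20 · ··· · 10/20 ≈ 0.0327.
P(at least two equal) = 1 − 0.0327 = 0.9673.

0.9673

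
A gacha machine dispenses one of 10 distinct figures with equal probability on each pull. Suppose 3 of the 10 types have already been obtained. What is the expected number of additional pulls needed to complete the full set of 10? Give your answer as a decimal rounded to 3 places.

Starting from 3 distinct types, each trial gives a new one with probability (10−i)/10 when i types are held, so the wait for the next new type is 10/(10−i).
E = 10/7 + 10/6 + 10/5 + 10/4 + 10/3 + 10/2 + 10/1 = 363/14 ≈ 25.929.

25.929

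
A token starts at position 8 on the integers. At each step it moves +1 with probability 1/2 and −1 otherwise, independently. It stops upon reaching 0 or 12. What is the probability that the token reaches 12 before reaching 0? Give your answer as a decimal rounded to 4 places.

With a fair step, P(i) = ½P(i−1) + ½P(i+1) with P(0)=0, P(12)=1 has the linear solution P(i) = i/12.
P(8) = 8/12 = 2/3 ≈ 0.6667.

0.6667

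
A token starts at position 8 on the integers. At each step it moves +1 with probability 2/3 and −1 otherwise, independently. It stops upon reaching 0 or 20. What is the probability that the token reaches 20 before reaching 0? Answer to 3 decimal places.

0.996

Let r = q/p = (1/3)/(2/3) = 1/2. The recurrence P(i) = p·P(i+1) + q·P(i−1) with P(0)=0, P(20)=1 gives P(i) = (1 − r^i)/(1 − r^20).
P(8) = (1 − (1/2)^8) / (1 − (1/2)^20) = 69632/69905 ≈ 0.996.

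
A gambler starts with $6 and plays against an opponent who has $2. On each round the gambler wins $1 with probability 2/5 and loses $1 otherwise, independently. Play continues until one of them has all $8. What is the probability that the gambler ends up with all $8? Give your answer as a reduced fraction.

Let r = q/p = (3/5)/(2/5) = 3/2. The recurrence P(i) = p·P(i+1) + q·P(i−1) with P(0)=0, P(8)=1 gives P(i) = (1 − r^i)/(1 − r^8).
P(6) = (1 − (3/2)^6) / (1 − (3/2)^8) = 532/1261.

532/1261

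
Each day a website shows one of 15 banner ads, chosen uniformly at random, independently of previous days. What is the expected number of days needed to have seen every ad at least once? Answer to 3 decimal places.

After i distinct types are collected, each trial gives a new one with probability (15−i)/15, so the expected wait for the next new type is 15/(15−i).
E = 15/15 + 15/14 + 15/13 + 15/12 + 15/11 + 15/10 + 15/9 + 15/8 + 15/7 + 15/6 + 15/5 + 15/4 + 15/3 + 15/2 + 15/1 = 1195757/24024 ≈ 49.773.

49.773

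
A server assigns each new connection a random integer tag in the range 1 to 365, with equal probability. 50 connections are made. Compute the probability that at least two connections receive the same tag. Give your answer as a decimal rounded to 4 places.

0.9704

It's easier to compute the probability that all 50 are distinct.
P(all distinct) = 365/365 · 364/365 · ··· · 316/365 ≈ 0.0296.
So the probability of at least one match is 1 − 0.0296 = 0.9704.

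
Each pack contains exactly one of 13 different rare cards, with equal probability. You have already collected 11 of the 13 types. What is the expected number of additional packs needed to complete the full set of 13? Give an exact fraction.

Starting from 11 distinct types, each trial gives a new one with probability (13−i)/13 when i types are held, so the wait for the next new type is 13/(13−i).
E = 13/2 + 13/1 = 39/2.

39/2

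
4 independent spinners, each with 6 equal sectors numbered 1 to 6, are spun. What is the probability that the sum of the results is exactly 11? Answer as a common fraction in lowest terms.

13/162

There are 6^4 = 1296 equally likely outcomes.
The number of ordered 4-tuples from {1,…,6} summing to 11 is 104.
P(sum = 11) = 104/1296 = 13/162.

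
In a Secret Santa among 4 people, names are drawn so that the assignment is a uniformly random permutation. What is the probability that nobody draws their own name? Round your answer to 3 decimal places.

This is the derangement probability: permutations of 4 with no fixed point.
D(4) = 4! · (1 − 1/1! + 1/2! − ··· + (−1)^4/4!) = 9.
P = 9/24 = 3/8 ≈ 0.375.

0.375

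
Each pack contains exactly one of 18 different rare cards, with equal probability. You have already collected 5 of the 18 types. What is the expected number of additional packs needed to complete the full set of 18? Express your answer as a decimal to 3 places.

Starting from 5 distinct types, each trial gives a new one with probability (18−i)/18 when i types are held, so the wait for the next new type is 18/(18−i).
E = 18/13 + 18/12 + 18/11 + 18/10 + 18/9 + 18/8 + 18/7 + 18/6 + 18/5 + 18/4 + 18/3 + 18/2 + 18/1 = 1145993/20020 ≈ 57.242.

57.242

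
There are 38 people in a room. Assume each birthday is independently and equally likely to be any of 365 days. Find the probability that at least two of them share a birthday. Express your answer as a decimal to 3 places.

0.864

It's easier to compute the probability that all 38 are distinct.
P(all distinct) = 365/365 · 364/365 · ··· · 328/365 ≈ 0.136.
So the probability of at least one match is 1 − 0.136 = 0.864.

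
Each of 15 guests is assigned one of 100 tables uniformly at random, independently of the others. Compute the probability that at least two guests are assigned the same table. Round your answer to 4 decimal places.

0.6687

It's easier to compute the probability that all 15 are distinct.
P(all distinct) = 100/100 · 99/100 · ··· · 86/100 ≈ 0.3313.
So the probability of at least one match is 1 − 0.3313 = 0.6687.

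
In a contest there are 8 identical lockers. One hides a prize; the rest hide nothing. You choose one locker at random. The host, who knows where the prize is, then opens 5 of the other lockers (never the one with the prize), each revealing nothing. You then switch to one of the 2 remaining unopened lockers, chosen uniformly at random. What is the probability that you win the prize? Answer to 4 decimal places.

0.4375

Your original locker holds the prize with probability 1/8, so the other 7 collectively hold it with probability 7/8.
The host can always find 5 empty lockers to open, so the reveals don't change that 7/8; it is now spread over the 2 remaining unopened lockers.
P(win by switching) = (7/8) · (1/2) = 7/16 ≈ 0.4375.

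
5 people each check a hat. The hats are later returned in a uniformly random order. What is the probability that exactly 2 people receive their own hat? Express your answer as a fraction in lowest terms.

Choose which 2 of the 5 are fixed: C(5,2) = 10 ways.
The remaining 3 must have no fixed point: D(3) = 2.
P = 10·2/120 = 1/6.

1/6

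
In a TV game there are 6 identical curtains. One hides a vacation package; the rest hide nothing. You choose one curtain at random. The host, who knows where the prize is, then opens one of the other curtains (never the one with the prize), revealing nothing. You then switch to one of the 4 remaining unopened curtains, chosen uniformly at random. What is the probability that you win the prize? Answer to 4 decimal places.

0.2083

Your original curtain holds the prize with probability 1/6, so the other 5 collectively hold it with probability 5/6.
The host can always find an empty curtain to open, so this doesn't change that 5/6; it is now spread over the 4 remaining unopened curtains.
P(win by switching) = (5/6) · (1/4) = 5/24 ≈ 0.2083.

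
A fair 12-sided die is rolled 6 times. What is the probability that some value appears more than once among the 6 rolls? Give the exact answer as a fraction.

P(all 6 different) = 12/12 · 11/12 · ··· · 7/12 = 385/1728.
P(at least two equal) = 1 − 385/1728 = 1343/1728.

1343/1728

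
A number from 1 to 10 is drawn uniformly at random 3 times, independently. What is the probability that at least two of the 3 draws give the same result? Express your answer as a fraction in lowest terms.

P(all 3 different) = 10/10 · 9/10 · ··· · 8/10 = 18/25.
P(at least two equal) = 1 − 18/25 = 7/25.

7/25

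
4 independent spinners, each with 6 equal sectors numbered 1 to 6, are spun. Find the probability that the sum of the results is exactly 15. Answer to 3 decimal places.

0.108

There are 6^4 = 1296 equally likely outcomes.
The number of ordered 4-tuples from {1,…,6} summing to 15 is 140.
P(sum = 15) = 140/1296 = 35/324 ≈ 0.108.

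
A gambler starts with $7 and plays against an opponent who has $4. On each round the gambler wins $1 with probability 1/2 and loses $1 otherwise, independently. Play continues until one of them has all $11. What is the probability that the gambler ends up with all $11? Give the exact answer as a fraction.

With a fair step, P(i) = ½P(i−1) + ½P(i+1) with P(0)=0, P(11)=1 has the linear solution P(i) = i/11.
P(7) = 7/11.

7/11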